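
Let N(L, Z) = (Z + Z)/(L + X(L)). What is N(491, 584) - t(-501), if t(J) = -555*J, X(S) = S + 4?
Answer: -137080531/493 ≈ -2.7805e+5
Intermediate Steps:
X(S) = 4 + S
N(L, Z) = 2*Z/(4 + 2*L) (N(L, Z) = (Z + Z)/(L + (4 + L)) = (2*Z)/(4 + 2*L) = 2*Z/(4 + 2*L))
N(491, 584) - t(-501) = 584/(2 + 491) - (-555)*(-501) = 584/493 - 1*278055 = 584*(1/493) - 278055 = 584/493 - 278055 = -137080531/493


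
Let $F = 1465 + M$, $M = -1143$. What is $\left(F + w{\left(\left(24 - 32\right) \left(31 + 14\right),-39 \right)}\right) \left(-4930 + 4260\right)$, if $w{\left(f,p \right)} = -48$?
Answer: $-183580$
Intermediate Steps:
$F = 322$ ($F = 1465 - 1143 = 322$)
$\left(F + w{\left(\left(24 - 32\right) \left(31 + 14\right),-39 \right)}\right) \left(-4930 + 4260\right) = \left(322 - 48\right) \left(-4930 + 4260\right) = 274 \left(-670\right) = -183580$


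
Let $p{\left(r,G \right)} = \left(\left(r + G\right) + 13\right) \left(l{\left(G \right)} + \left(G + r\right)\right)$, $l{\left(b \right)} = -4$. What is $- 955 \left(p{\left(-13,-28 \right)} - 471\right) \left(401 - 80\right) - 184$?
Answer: $-241872079$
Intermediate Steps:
$p{\left(r,G \right)} = \left(-4 + G + r\right) \left(13 + G + r\right)$ ($p{\left(r,G \right)} = \left(\left(r + G\right) + 13\right) \left(-4 + \left(G + r\right)\right) = \left(\left(G + r\right) + 13\right) \left(-4 + G + r\right) = \left(13 + G + r\right) \left(-4 + G + r\right) = \left(-4 + G + r\right) \left(13 + G + r\right)$)
$- 955 \left(p{\left(-13,-28 \right)} - 471\right) \left(401 - 80\right) - 184 = - 955 \left(\left(-52 + \left(-28\right)^{2} + \left(-13\right)^{2} + 9 \left(-28\right) + 9 \left(-13\right) + 2 \left(-28\right) \left(-13\right)\right) - 471\right) \left(401 - 80\right) - 184 = - 955 \left(\left(-52 + 784 + 169 - 252 - 117 + 728\right) - 471\right) 321 - 184 = - 955 \left(1260 - 471\right) 321 - 184 = - 955 \cdot 789 \cdot 321 - 184 = \left(-955\right) 253269 - 184 = -241871895 - 184 = -241872079$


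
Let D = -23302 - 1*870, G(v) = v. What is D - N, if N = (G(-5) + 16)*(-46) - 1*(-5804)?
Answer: -29470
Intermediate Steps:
D = -24172 (D = -23302 - 870 = -24172)
N = 5298 (N = (-5 + 16)*(-46) - 1*(-5804) = 11*(-46) + 5804 = -506 + 5804 = 5298)
D - N = -24172 - 1*5298 = -24172 - 5298 = -29470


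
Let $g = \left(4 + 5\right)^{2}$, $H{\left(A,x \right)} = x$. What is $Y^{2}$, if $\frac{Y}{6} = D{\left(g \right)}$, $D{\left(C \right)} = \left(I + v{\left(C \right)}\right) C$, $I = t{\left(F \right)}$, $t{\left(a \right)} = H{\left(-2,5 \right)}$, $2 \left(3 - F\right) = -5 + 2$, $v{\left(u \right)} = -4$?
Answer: $236196$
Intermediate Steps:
$F = \frac{9}{2}$ ($F = 3 - \frac{-5 + 2}{2} = 3 - - \frac{3}{2} = 3 + \frac{3}{2} = \frac{9}{2} \approx 4.5$)
$g = 81$ ($g = 9^{2} = 81$)
$t{\left(a \right)} = 5$
$I = 5$
$D{\left(C \right)} = C$ ($D{\left(C \right)} = \left(5 - 4\right) C = 1 C = C$)
$Y = 486$ ($Y = 6 \cdot 81 = 486$)
$Y^{2} = 486^{2} = 236196$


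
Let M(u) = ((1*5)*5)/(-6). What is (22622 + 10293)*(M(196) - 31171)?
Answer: -6156783665/6 ≈ -1.0261e+9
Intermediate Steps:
M(u) = -25/6 (M(u) = (5*5)*(-1/6) = 25*(-1/6) = -25/6)
(22622 + 10293)*(M(196) - 31171) = (22622 + 10293)*(-25/6 - 31171) = 32915*(-187051/6) = -6156783665/6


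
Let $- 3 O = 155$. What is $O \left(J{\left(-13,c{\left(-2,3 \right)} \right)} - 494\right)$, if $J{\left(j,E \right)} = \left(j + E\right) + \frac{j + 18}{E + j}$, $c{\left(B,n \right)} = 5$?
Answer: $\frac{623255}{24} \approx 25969.0$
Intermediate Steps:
$J{\left(j,E \right)} = E + j + \frac{18 + j}{E + j}$ ($J{\left(j,E \right)} = \left(E + j\right) + \frac{18 + j}{E + j} = E + j + \frac{18 + j}{E + j}$)
$O = - \frac{155}{3}$ ($O = \left(- \frac{1}{3}\right) 155 = - \frac{155}{3} \approx -51.667$)
$O \left(J{\left(-13,c{\left(-2,3 \right)} \right)} - 494\right) = - \frac{155 \left(\frac{18 - 13 + 5^{2} + \left(-13\right)^{2} + 2 \cdot 5 \left(-13\right)}{5 - 13} - 494\right)}{3} = - \frac{155 \left(\frac{18 - 13 + 25 + 169 - 130}{-8} - 494\right)}{3} = - \frac{155 \left(\left(- \frac{1}{8}\right) 69 - 494\right)}{3} = - \frac{155 \left(- \frac{69}{8} - 494\right)}{3} = \left(- \frac{155}{3}\right) \left(- \frac{4021}{8}\right) = \frac{623255}{24}$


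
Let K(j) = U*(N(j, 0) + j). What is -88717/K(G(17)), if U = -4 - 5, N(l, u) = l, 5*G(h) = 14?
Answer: 443585/252 ≈ 1760.3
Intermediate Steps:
G(h) = 14/5 (G(h) = (⅕)*14 = 14/5)
U = -9
K(j) = -18*j (K(j) = -9*(j + j) = -18*j)
-88717/K(G(17)) = -88717/((-18*14/5)) = -88717/(-252/5) = -88717*(-5/252) = 443585/252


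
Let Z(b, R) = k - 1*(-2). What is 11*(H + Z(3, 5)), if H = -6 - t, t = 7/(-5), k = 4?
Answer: 77/5 ≈ 15.400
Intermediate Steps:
t = -7/5 (t = 7*(-⅕) = -7/5 ≈ -1.4000)
Z(b, R) = 6 (Z(b, R) = 4 - 1*(-2) = 4 + 2 = 6)
H = -23/5 (H = -6 - 1*(-7/5) = -6 + 7/5 = -23/5 ≈ -4.6000)
11*(H + Z(3, 5)) = 11*(-23/5 + 6) = 11*(7/5) = 77/5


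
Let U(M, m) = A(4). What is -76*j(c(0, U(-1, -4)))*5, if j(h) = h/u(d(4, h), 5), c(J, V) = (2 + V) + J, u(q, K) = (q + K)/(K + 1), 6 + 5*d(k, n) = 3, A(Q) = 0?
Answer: -11400/11 ≈ -1036.4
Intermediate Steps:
U(M, m) = 0
d(k, n) = -⅗ (d(k, n) = -6/5 + (⅕)*3 = -6/5 + ⅗ = -⅗)
u(q, K) = (K + q)/(1 + K)
c(J, V) = 2 + J + V
j(h) = 15*h/11 (j(h) = h/(((5 - ⅗)/(1 + 5))) = h/(((22/5)/6)) = h/(((⅙)*(22/5))) = h/(11/15) = h*(15/11) = 15*h/11)
-76*j(c(0, U(-1, -4)))*5 = -1140*(2 + 0 + 0)/11*5 = -1140*2/11*5 = -76*30/11*5 = -2280/11*5 = -11400/11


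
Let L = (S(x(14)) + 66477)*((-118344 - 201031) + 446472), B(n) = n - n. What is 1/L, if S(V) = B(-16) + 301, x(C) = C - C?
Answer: 1/8487283466 ≈ 1.1782e-10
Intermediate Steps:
x(C) = 0
B(n) = 0
S(V) = 301 (S(V) = 0 + 301 = 301)
L = 8487283466 (L = (301 + 66477)*((-118344 - 201031) + 446472) = 66778*(-319375 + 446472) = 66778*127097 = 8487283466)
1/L = 1/8487283466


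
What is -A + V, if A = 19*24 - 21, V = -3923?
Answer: -4358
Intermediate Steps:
A = 435 (A = 456 - 21 = 435)
-A + V = -1*435 - 3923 = -435 - 3923 = -4358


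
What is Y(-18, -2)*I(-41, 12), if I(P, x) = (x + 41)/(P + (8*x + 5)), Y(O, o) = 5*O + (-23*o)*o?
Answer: -4823/30 ≈ -160.77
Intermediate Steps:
Y(O, o) = -23*o² + 5*O (Y(O, o) = 5*O - 23*o² = -23*o² + 5*O)
I(P, x) = (41 + x)/(5 + P + 8*x) (I(P, x) = (41 + x)/(P + (5 + 8*x)) = (41 + x)/(5 + P + 8*x))
Y(-18, -2)*I(-41, 12) = (-23*(-2)² + 5*(-18))*((41 + 12)/(5 - 41 + 8*12)) = (-23*4 - 90)*(53/(5 - 41 + 96)) = (-92 - 90)*(53/60) = -91*53/30 = -182*53/60 = -4823/30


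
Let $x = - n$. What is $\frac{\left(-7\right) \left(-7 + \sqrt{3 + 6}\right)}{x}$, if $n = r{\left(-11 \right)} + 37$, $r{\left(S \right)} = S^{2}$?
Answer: $- \frac{14}{79} \approx -0.17722$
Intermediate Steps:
$n = 158$ ($n = \left(-11\right)^{2} + 37 = 121 + 37 = 158$)
$x = -158$ ($x = \left(-1\right) 158 = -158$)
$\frac{\left(-7\right) \left(-7 + \sqrt{3 + 6}\right)}{x} = \frac{\left(-7\right) \left(-7 + \sqrt{3 + 6}\right)}{-158} = - 7 \left(-7 + \sqrt{9}\right) \left(- \frac{1}{158}\right) = - 7 \left(-7 + 3\right) \left(- \frac{1}{158}\right) = \left(-7\right) \left(-4\right) \left(- \frac{1}{158}\right) = 28 \left(- \frac{1}{158}\right) = - \frac{14}{79}$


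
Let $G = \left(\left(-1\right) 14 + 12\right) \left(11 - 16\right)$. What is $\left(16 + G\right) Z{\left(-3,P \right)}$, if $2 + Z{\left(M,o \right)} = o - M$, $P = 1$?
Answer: $52$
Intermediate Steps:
$Z{\left(M,o \right)} = -2 + o - M$ ($Z{\left(M,o \right)} = -2 - \left(M - o\right) = -2 + o - M$)
$G = 10$ ($G = \left(-14 + 12\right) \left(-5\right) = \left(-2\right) \left(-5\right) = 10$)
$\left(16 + G\right) Z{\left(-3,P \right)} = \left(16 + 10\right) \left(-2 + 1 - -3\right) = 26 \left(-2 + 1 + 3\right) = 26 \cdot 2 = 52$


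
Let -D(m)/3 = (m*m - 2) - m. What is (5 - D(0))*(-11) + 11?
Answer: 22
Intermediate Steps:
D(m) = 6 - 3*m² + 3*m (D(m) = -3*((m*m - 2) - m) = -3*((m² - 2) - m) = -3*((-2 + m²) - m) = -3*(-2 + m² - m) = 6 - 3*m² + 3*m)
(5 - D(0))*(-11) + 11 = (5 - (6 - 3*0² + 3*0))*(-11) + 11 = (5 - (6 - 3*0 + 0))*(-11) + 11 = (5 - (6 + 0 + 0))*(-11) + 11 = (5 - 1*6)*(-11) + 11 = (5 - 6)*(-11) + 11 = -1*(-11) + 11 = 11 + 11 = 22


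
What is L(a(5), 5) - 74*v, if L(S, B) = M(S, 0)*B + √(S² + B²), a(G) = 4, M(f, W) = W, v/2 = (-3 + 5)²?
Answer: -592 + √41 ≈ -585.60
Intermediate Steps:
v = 8 (v = 2*(-3 + 5)² = 2*2² = 2*4 = 8)
L(S, B) = √(B² + S²) (L(S, B) = 0*B + √(S² + B²) = 0 + √(B² + S²) = √(B² + S²))
L(a(5), 5) - 74*v = √(5² + 4²) - 74*8 = √(25 + 16) - 592 = √41 - 592 = -592 + √41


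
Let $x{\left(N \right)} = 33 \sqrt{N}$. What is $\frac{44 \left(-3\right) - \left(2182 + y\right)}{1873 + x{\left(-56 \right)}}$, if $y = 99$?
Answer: $- \frac{4519549}{3569113} + \frac{159258 i \sqrt{14}}{3569113} \approx -1.2663 + 0.16696 i$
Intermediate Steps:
$\frac{44 \left(-3\right) - \left(2182 + y\right)}{1873 + x{\left(-56 \right)}} = \frac{44 \left(-3\right) - 2281}{1873 + 33 \sqrt{-56}} = \frac{-132 - 2281}{1873 + 33 \cdot 2 i \sqrt{14}} = \frac{-132 - 2281}{1873 + 66 i \sqrt{14}} = - \frac{2413}{1873 + 66 i \sqrt{14}}$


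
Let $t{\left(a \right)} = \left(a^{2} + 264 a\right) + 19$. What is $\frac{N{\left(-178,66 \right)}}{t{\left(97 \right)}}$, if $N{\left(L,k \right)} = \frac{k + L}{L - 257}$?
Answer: $\frac{28}{3810165} \approx 7.3488 \cdot 10^{-6}$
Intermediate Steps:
$N{\left(L,k \right)} = \frac{L + k}{-257 + L}$
$t{\left(a \right)} = 19 + a^{2} + 264 a$
$\frac{N{\left(-178,66 \right)}}{t{\left(97 \right)}} = \frac{\frac{1}{-257 - 178} \left(-178 + 66\right)}{19 + 97^{2} + 264 \cdot 97} = \frac{\frac{1}{-435} \left(-112\right)}{19 + 9409 + 25608} = \frac{\left(- \frac{1}{435}\right) \left(-112\right)}{35036} = \frac{112}{435} \cdot \frac{1}{35036} = \frac{28}{3810165}$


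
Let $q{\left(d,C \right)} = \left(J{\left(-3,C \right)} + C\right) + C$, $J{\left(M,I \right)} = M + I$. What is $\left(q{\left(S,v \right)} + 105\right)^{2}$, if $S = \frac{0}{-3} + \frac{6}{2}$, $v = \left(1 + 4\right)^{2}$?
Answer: $31329$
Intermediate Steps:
$v = 25$ ($v = 5^{2} = 25$)
$J{\left(M,I \right)} = I + M$
$S = 3$ ($S = 0 \left(- \frac{1}{3}\right) + 6 \cdot \frac{1}{2} = 0 + 3 = 3$)
$q{\left(d,C \right)} = -3 + 3 C$ ($q{\left(d,C \right)} = \left(\left(C - 3\right) + C\right) + C = \left(\left(-3 + C\right) + C\right) + C = \left(-3 + 2 C\right) + C = -3 + 3 C$)
$\left(q{\left(S,v \right)} + 105\right)^{2} = \left(\left(-3 + 3 \cdot 25\right) + 105\right)^{2} = \left(\left(-3 + 75\right) + 105\right)^{2} = \left(72 + 105\right)^{2} = 177^{2} = 31329$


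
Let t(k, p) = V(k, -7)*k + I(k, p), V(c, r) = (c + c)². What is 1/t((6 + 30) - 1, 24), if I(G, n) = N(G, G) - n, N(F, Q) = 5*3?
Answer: 1/171491 ≈ 5.8312e-6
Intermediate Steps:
N(F, Q) = 15
V(c, r) = 4*c² (V(c, r) = (2*c)² = 4*c²)
I(G, n) = 15 - n
t(k, p) = 15 - p + 4*k³ (t(k, p) = (4*k²)*k + (15 - p) = 4*k³ + (15 - p) = 15 - p + 4*k³)
1/t((6 + 30) - 1, 24) = 1/(15 - 1*24 + 4*((6 + 30) - 1)³) = 1/(15 - 24 + 4*(36 - 1)³) = 1/(15 - 24 + 4*35³) = 1/(15 - 24 + 4*42875) = 1/(15 - 24 + 171500) = 1/171491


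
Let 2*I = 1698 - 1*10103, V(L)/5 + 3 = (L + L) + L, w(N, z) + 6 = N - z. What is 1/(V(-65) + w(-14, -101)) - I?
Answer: 7640143/1818 ≈ 4202.5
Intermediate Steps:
w(N, z) = -6 + N - z (w(N, z) = -6 + (N - z) = -6 + N - z)
V(L) = -15 + 15*L (V(L) = -15 + 5*((L + L) + L) = -15 + 5*(2*L + L) = -15 + 5*(3*L) = -15 + 15*L)
I = -8405/2 (I = (1698 - 1*10103)/2 = (1698 - 10103)/2 = (1/2)*(-8405) = -8405/2 ≈ -4202.5)
1/(V(-65) + w(-14, -101)) - I = 1/((-15 + 15*(-65)) + (-6 - 14 - 1*(-101))) - 1*(-8405/2) = 1/((-15 - 975) + (-6 - 14 + 101)) + 8405/2 = 1/(-990 + 81) + 8405/2 = 1/(-909) + 8405/2 = -1/909 + 8405/2 = 7640143/1818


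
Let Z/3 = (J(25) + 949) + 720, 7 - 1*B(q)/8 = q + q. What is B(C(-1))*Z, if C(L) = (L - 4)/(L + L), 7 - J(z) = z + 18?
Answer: 78384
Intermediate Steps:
J(z) = -11 - z (J(z) = 7 - (z + 18) = 7 - (18 + z) = 7 + (-18 - z) = -11 - z)
C(L) = (-4 + L)/(2*L) (C(L) = (-4 + L)/((2*L)) = (-4 + L)*(1/(2*L)) = (-4 + L)/(2*L))
B(q) = 56 - 16*q (B(q) = 56 - 8*(q + q) = 56 - 16*q)
Z = 4899 (Z = 3*(((-11 - 1*25) + 949) + 720) = 3*(((-11 - 25) + 949) + 720) = 3*((-36 + 949) + 720) = 3*(913 + 720) = 3*1633 = 4899)
B(C(-1))*Z = (56 - 8*(-4 - 1)/(-1))*4899 = (56 - 8*(-1)*(-5))*4899 = (56 - 16*5/2)*4899 = (56 - 40)*4899 = 16*4899 = 78384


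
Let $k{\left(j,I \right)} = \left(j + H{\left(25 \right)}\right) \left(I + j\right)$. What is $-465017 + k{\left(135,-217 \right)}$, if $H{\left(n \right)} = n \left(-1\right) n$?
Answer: $-424837$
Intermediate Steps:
$H{\left(n \right)} = - n^{2}$ ($H{\left(n \right)} = - n n = - n^{2}$)
$k{\left(j,I \right)} = \left(-625 + j\right) \left(I + j\right)$ ($k{\left(j,I \right)} = \left(j - 25^{2}\right) \left(I + j\right) = \left(j - 625\right) \left(I + j\right) = \left(-625 + j\right) \left(I + j\right)$)
$-465017 + k{\left(135,-217 \right)} = -465017 - \left(-21955 - 18225\right) = -465017 + \left(18225 + 135625 - 84375 - 29295\right) = -465017 + 40180 = -424837$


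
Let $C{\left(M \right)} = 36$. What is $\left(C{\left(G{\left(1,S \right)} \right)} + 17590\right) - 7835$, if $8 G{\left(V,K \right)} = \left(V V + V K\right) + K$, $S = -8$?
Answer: $9791$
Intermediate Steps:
$G{\left(V,K \right)} = \frac{K}{8} + \frac{V^{2}}{8} + \frac{K V}{8}$ ($G{\left(V,K \right)} = \frac{\left(V V + V K\right) + K}{8} = \frac{\left(V^{2} + K V\right) + K}{8} = \frac{K + V^{2} + K V}{8} = \frac{K}{8} + \frac{V^{2}}{8} + \frac{K V}{8}$)
$\left(C{\left(G{\left(1,S \right)} \right)} + 17590\right) - 7835 = \left(36 + 17590\right) - 7835 = 17626 - 7835 = 9791$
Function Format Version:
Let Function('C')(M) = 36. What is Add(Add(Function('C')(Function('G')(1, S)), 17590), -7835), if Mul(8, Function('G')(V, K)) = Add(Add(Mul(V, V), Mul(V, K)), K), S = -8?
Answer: 9791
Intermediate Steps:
Function('G')(V, K) = Add(Mul(Rational(1, 8), K), Mul(Rational(1, 8), Pow(V, 2)), Mul(Rational(1, 8), K, V)) (Function('G')(V, K) = Mul(Rational(1, 8), Add(Add(Mul(V, V), Mul(V, K)), K)) = Mul(Rational(1, 8), Add(Add(Pow(V, 2), Mul(K, V)), K)) = Mul(Rational(1, 8), Add(K, Pow(V, 2), Mul(K, V))) = Add(Mul(Rational(1, 8), K), Mul(Rational(1, 8), Pow(V, 2)), Mul(Rational(1, 8), K, V)))
Add(Add(Function('C')(Function('G')(1, S)), 17590), -7835) = Add(Add(36, 17590), -7835) = Add(17626, -7835) = 9791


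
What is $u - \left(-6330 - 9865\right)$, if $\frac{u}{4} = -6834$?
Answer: $-11141$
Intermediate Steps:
$u = -27336$ ($u = 4 \left(-6834\right) = -27336$)
$u - \left(-6330 - 9865\right) = -27336 - \left(-6330 - 9865\right) = -27336 - -16195 = -27336 + 16195 = -11141$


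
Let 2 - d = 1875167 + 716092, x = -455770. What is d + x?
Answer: -3047027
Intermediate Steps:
d = -2591257 (d = 2 - (1875167 + 716092) = 2 - 1*2591259 = 2 - 2591259 = -2591257)
d + x = -2591257 - 455770 = -3047027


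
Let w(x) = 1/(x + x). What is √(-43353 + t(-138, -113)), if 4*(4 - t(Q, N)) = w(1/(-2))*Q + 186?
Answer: I*√43430 ≈ 208.4*I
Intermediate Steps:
w(x) = 1/(2*x)
t(Q, N) = -85/2 + Q/4 (t(Q, N) = 4 - ((1/(2*(1/(-2))))*Q + 186)/4 = 4 - ((1/(2*(-½)))*Q + 186)/4 = 4 - (((½)*(-2))*Q + 186)/4 = 4 - (-Q + 186)/4 = 4 - (186 - Q)/4 = 4 + (-93/2 + Q/4) = -85/2 + Q/4)
√(-43353 + t(-138, -113)) = √(-43353 + (-85/2 + (¼)*(-138))) = √(-43353 + (-85/2 - 69/2)) = √(-43353 - 77) = √(-43430) = I*√43430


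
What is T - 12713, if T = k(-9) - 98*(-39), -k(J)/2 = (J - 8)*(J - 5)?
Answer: -9367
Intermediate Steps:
k(J) = -2*(-8 + J)*(-5 + J) (k(J) = -2*(J - 8)*(J - 5) = -2*(-8 + J)*(-5 + J))
T = 3346 (T = (-80 - 2*(-9)² + 26*(-9)) - 98*(-39) = (-80 - 2*81 - 234) + 3822 = (-80 - 162 - 234) + 3822 = -476 + 3822 = 3346)
T - 12713 = 3346 - 12713 = -9367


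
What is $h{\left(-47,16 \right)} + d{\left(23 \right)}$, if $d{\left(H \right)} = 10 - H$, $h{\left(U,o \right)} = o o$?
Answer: $243$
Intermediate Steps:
$h{\left(U,o \right)} = o^{2}$
$h{\left(-47,16 \right)} + d{\left(23 \right)} = 16^{2} + \left(10 - 23\right) = 256 + \left(10 - 23\right) = 256 - 13 = 243$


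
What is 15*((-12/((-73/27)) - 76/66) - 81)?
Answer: -936055/803 ≈ -1165.7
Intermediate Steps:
15*((-12/((-73/27)) - 76/66) - 81) = 15*((-12/((-73*1/27)) - 76*1/66) - 81) = 15*((-12/(-73/27) - 38/33) - 81) = 15*((-12*(-27/73) - 38/33) - 81) = 15*((324/73 - 38/33) - 81) = 15*(7918/2409 - 81) = 15*(-187211/2409) = -936055/803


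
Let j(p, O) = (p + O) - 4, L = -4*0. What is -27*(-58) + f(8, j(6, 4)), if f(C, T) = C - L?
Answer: 1574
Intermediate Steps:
L = 0
j(p, O) = -4 + O + p (j(p, O) = (O + p) - 4 = -4 + O + p)
f(C, T) = C (f(C, T) = C - 1*0 = C + 0 = C)
-27*(-58) + f(8, j(6, 4)) = -27*(-58) + 8 = 1566 + 8 = 1574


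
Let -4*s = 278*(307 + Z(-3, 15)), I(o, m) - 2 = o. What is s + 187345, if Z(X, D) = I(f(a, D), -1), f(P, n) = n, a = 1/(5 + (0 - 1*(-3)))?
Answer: 164827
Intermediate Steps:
a = ⅛ (a = 1/(5 + (0 + 3)) = 1/(5 + 3) = 1/8 = ⅛ ≈ 0.12500)
I(o, m) = 2 + o
Z(X, D) = 2 + D
s = -22518 (s = -139*(307 + (2 + 15))/2 = -139*(307 + 17)/2 = -139*324/2 = -¼*90072 = -22518)
s + 187345 = -22518 + 187345 = 164827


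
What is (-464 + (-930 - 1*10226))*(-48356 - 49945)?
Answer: 1142257620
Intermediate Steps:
(-464 + (-930 - 1*10226))*(-48356 - 49945) = (-464 + (-930 - 10226))*(-98301) = (-464 - 11156)*(-98301) = -11620*(-98301) = 1142257620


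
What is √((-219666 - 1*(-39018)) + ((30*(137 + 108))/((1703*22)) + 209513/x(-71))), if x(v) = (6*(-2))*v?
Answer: I*√11488807782042564831/7980258 ≈ 424.74*I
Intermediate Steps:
x(v) = -12*v
√((-219666 - 1*(-39018)) + ((30*(137 + 108))/((1703*22)) + 209513/x(-71))) = √((-219666 - 1*(-39018)) + ((30*(137 + 108))/((1703*22)) + 209513/((-12*(-71))))) = √((-219666 + 39018) + ((30*245)/37466 + 209513/852)) = √(-180648 + (7350*(1/37466) + 209513*(1/852))) = √(-180648 + (3675/18733 + 209513/852)) = √(-180648 + 3927938129/15960516) = √(-2879307356239/15960516) = I*√11488807782042564831/7980258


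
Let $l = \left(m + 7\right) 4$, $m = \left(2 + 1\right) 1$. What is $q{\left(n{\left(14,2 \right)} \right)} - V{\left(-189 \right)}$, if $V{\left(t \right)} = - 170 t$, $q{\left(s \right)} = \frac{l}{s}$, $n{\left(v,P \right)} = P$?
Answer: $-32110$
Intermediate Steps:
$m = 3$ ($m = 3 \cdot 1 = 3$)
$l = 40$ ($l = \left(3 + 7\right) 4 = 10 \cdot 4 = 40$)
$q{\left(s \right)} = \frac{40}{s}$
$q{\left(n{\left(14,2 \right)} \right)} - V{\left(-189 \right)} = \frac{40}{2} - \left(-170\right) \left(-189\right) = 40 \cdot \frac{1}{2} - 32130 = 20 - 32130 = -32110$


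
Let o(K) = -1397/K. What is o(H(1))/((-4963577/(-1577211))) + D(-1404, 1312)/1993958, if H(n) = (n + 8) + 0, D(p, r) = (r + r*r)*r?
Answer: 16095218456920985/14845746101649 ≈ 1084.2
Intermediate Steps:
D(p, r) = r*(r + r²) (D(p, r) = (r + r²)*r = r*(r + r²))
H(n) = 8 + n (H(n) = (8 + n) + 0 = 8 + n)
o(H(1))/((-4963577/(-1577211))) + D(-1404, 1312)/1993958 = (-1397/(8 + 1))/((-4963577/(-1577211))) + (1312²*(1 + 1312))/1993958 = (-1397/9)/((-4963577*(-1/1577211))) + (1721344*1313)*(1/1993958) = (-1397*⅑)/(4963577/1577211) + 2260124672*(1/1993958) = -1397/9*1577211/4963577 + 1130062336/996979 = -734454589/14890731 + 1130062336/996979 = 16095218456920985/14845746101649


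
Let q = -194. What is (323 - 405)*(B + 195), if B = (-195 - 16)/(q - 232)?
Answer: -3414521/213 ≈ -16031.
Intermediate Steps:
B = 211/426 (B = (-195 - 16)/(-194 - 232) = -211/(-426) = -211*(-1/426) = 211/426 ≈ 0.49531)
(323 - 405)*(B + 195) = (323 - 405)*(211/426 + 195) = -82*83281/426 = -3414521/213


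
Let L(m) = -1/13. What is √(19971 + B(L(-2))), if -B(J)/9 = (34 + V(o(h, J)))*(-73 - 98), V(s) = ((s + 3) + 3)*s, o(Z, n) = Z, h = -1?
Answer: 3*√7178 ≈ 254.17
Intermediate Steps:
L(m) = -1/13 (L(m) = -1*1/13 = -1/13)
V(s) = s*(6 + s) (V(s) = ((3 + s) + 3)*s = (6 + s)*s = s*(6 + s))
B(J) = 44631 (B(J) = -9*(34 - (6 - 1))*(-73 - 98) = -9*(34 - 1*5)*(-171) = -9*(34 - 5)*(-171) = -261*(-171) = -9*(-4959) = 44631)
√(19971 + B(L(-2))) = √(19971 + 44631) = √64602 = 3*√7178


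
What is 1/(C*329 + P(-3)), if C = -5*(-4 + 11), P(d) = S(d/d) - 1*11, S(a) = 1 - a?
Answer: -1/11526 ≈ -8.6760e-5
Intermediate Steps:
P(d) = -11 (P(d) = (1 - d/d) - 1*11 = (1 - 1*1) - 11 = (1 - 1) - 11 = 0 - 11 = -11)
C = -35 (C = -5*7 = -35)
1/(C*329 + P(-3)) = 1/(-35*329 - 11) = 1/(-11515 - 11) = 1/(-11526) = -1/11526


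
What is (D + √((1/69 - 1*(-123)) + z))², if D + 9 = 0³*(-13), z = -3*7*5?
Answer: (621 - √85767)²/4761 ≈ 22.616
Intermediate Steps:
z = -105 (z = -21*5 = -105)
D = -9 (D = -9 + 0³*(-13) = -9 + 0*(-13) = -9 + 0 = -9)
(D + √((1/69 - 1*(-123)) + z))² = (-9 + √((1/69 - 1*(-123)) - 105))² = (-9 + √((1/69 + 123) - 105))² = (-9 + √(8488/69 - 105))² = (-9 + √(1243/69))² = (-9 + √85767/69)²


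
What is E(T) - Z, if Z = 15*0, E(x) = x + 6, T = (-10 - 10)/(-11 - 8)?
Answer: 134/19 ≈ 7.0526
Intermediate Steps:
T = 20/19 (T = -20/(-19) = -20*(-1/19) = 20/19 ≈ 1.0526)
E(x) = 6 + x
Z = 0
E(T) - Z = (6 + 20/19) - 1*0 = 134/19 + 0 = 134/19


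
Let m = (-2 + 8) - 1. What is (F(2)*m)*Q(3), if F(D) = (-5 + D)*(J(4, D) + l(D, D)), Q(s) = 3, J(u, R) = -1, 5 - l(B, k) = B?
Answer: -90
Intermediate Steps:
l(B, k) = 5 - B
m = 5 (m = 6 - 1 = 5)
F(D) = (-5 + D)*(4 - D) (F(D) = (-5 + D)*(-1 + (5 - D)) = (-5 + D)*(4 - D))
(F(2)*m)*Q(3) = ((-20 - 1*2**2 + 9*2)*5)*3 = ((-20 - 1*4 + 18)*5)*3 = ((-20 - 4 + 18)*5)*3 = -6*5*3 = -30*3 = -90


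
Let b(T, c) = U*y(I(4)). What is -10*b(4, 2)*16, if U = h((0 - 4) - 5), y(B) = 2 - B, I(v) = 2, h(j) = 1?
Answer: 0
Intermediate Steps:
U = 1
b(T, c) = 0 (b(T, c) = 1*(2 - 1*2) = 1*(2 - 2) = 1*0 = 0)
-10*b(4, 2)*16 = -10*0*16 = 0*16 = 0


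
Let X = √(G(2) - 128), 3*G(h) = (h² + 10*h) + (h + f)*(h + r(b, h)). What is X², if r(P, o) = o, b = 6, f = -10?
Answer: -392/3 ≈ -130.67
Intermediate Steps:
G(h) = h²/3 + 10*h/3 + 2*h*(-10 + h)/3 (G(h) = ((h² + 10*h) + (h - 10)*(h + h))/3 = ((h² + 10*h) + (-10 + h)*(2*h))/3 = ((h² + 10*h) + 2*h*(-10 + h))/3 = (h² + 10*h + 2*h*(-10 + h))/3 = h²/3 + 10*h/3 + 2*h*(-10 + h)/3)
X = 14*I*√6/3 (X = √((⅓)*2*(-10 + 3*2) - 128) = √((⅓)*2*(-10 + 6) - 128) = √((⅓)*2*(-4) - 128) = √(-8/3 - 128) = √(-392/3) = 14*I*√6/3 ≈ 11.431*I)
X² = (14*I*√6/3)² = -392/3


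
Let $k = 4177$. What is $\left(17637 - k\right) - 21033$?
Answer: $-7573$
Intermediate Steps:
$\left(17637 - k\right) - 21033 = \left(17637 - 4177\right) - 21033 = 13460 - 21033 = -7573$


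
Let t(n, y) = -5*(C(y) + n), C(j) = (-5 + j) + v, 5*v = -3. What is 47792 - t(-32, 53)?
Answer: 47869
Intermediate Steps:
v = -⅗ (v = (⅕)*(-3) = -⅗ ≈ -0.60000)
C(j) = -28/5 + j (C(j) = (-5 + j) - ⅗ = -28/5 + j)
t(n, y) = 28 - 5*n - 5*y (t(n, y) = -5*((-28/5 + y) + n) = -5*(-28/5 + n + y) = 28 - 5*n - 5*y)
47792 - t(-32, 53) = 47792 - (28 - 5*(-32) - 5*53) = 47792 - (28 + 160 - 265) = 47792 - 1*(-77) = 47792 + 77 = 47869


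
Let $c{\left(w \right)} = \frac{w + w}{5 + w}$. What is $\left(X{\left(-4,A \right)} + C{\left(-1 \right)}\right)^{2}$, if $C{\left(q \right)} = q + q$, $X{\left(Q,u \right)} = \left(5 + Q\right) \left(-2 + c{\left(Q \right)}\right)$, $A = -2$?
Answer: $144$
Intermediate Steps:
$c{\left(w \right)} = \frac{2 w}{5 + w}$
$X{\left(Q,u \right)} = \left(-2 + \frac{2 Q}{5 + Q}\right) \left(5 + Q\right)$ ($X{\left(Q,u \right)} = \left(5 + Q\right) \left(-2 + \frac{2 Q}{5 + Q}\right) = \left(-2 + \frac{2 Q}{5 + Q}\right) \left(5 + Q\right)$)
$C{\left(q \right)} = 2 q$
$\left(X{\left(-4,A \right)} + C{\left(-1 \right)}\right)^{2} = \left(-10 + 2 \left(-1\right)\right)^{2} = \left(-10 - 2\right)^{2} = \left(-12\right)^{2} = 144$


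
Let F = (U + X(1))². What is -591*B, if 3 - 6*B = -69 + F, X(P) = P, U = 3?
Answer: -5516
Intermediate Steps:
F = 16 (F = (3 + 1)² = 4² = 16)
B = 28/3 (B = ½ - (-69 + 16)/6 = ½ - ⅙*(-53) = ½ + 53/6 = 28/3 ≈ 9.3333)
-591*B = -591*28/3 = -5516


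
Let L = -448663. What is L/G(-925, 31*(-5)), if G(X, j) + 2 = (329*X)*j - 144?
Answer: -448663/47170229 ≈ -0.0095116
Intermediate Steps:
G(X, j) = -146 + 329*X*j (G(X, j) = -2 + ((329*X)*j - 144) = -2 + (329*X*j - 144) = -2 + (-144 + 329*X*j) = -146 + 329*X*j)
L/G(-925, 31*(-5)) = -448663/(-146 + 329*(-925)*(31*(-5))) = -448663/(-146 + 329*(-925)*(-155)) = -448663/(-146 + 47170375) = -448663/47170229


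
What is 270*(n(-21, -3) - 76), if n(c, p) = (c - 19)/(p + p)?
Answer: -18720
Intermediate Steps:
n(c, p) = (-19 + c)/(2*p) (n(c, p) = (-19 + c)/((2*p)) = (-19 + c)*(1/(2*p)) = (-19 + c)/(2*p))
270*(n(-21, -3) - 76) = 270*((1/2)*(-19 - 21)/(-3) - 76) = 270*((1/2)*(-1/3)*(-40) - 76) = 270*(20/3 - 76) = 270*(-208/3) = -18720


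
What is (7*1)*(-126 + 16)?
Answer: -770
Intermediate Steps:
(7*1)*(-126 + 16) = 7*(-110) = -770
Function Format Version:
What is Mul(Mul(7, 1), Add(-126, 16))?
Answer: -770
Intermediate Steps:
Mul(Mul(7, 1), Add(-126, 16)) = Mul(7, -110) = -770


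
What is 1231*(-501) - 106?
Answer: -616837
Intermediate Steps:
1231*(-501) - 106 = -616731 - 106 = -616837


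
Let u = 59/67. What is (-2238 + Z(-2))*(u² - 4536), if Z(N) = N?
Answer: 45603315520/4489 ≈ 1.0159e+7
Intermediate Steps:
u = 59/67 (u = 59*(1/67) = 59/67 ≈ 0.88060)
(-2238 + Z(-2))*(u² - 4536) = (-2238 - 2)*((59/67)² - 4536) = -2240*(3481/4489 - 4536) = -2240*(-20358623/4489) = 45603315520/4489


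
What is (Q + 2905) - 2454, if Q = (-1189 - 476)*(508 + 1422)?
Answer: -3212999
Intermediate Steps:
Q = -3213450 (Q = -1665*1930 = -3213450)
(Q + 2905) - 2454 = (-3213450 + 2905) - 2454 = -3210545 - 2454 = -3212999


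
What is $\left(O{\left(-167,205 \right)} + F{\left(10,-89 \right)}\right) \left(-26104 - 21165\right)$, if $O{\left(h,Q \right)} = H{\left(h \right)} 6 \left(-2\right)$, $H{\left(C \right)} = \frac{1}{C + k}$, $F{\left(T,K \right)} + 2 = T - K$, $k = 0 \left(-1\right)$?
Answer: $- \frac{766277759}{167} \approx -4.5885 \cdot 10^{6}$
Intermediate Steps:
$k = 0$
$F{\left(T,K \right)} = -2 + T - K$ ($F{\left(T,K \right)} = -2 - \left(K - T\right) = -2 + T - K$)
$H{\left(C \right)} = \frac{1}{C}$ ($H{\left(C \right)} = \frac{1}{C + 0} = \frac{1}{C}$)
$O{\left(h,Q \right)} = - \frac{12}{h}$ ($O{\left(h,Q \right)} = \frac{1}{h} 6 \left(-2\right) = \frac{6}{h} \left(-2\right) = - \frac{12}{h}$)
$\left(O{\left(-167,205 \right)} + F{\left(10,-89 \right)}\right) \left(-26104 - 21165\right) = \left(- \frac{12}{-167} - -97\right) \left(-26104 - 21165\right) = \left(\left(-12\right) \left(- \frac{1}{167}\right) + \left(-2 + 10 + 89\right)\right) \left(-47269\right) = \left(\frac{12}{167} + 97\right) \left(-47269\right) = \frac{16211}{167} \left(-47269\right) = - \frac{766277759}{167}$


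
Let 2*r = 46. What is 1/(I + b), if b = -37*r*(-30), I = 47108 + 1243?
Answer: 1/73881 ≈ 1.3535e-5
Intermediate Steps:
r = 23 (r = (1/2)*46 = 23)
I = 48351
b = 25530 (b = -37*23*(-30) = -851*(-30) = 25530)
1/(I + b) = 1/(48351 + 25530) = 1/73881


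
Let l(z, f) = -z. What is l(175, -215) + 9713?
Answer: 9538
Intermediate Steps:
l(175, -215) + 9713 = -1*175 + 9713 = -175 + 9713 = 9538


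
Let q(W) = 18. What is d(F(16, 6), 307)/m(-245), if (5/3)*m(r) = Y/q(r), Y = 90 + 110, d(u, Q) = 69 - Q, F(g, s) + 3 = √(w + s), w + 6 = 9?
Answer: -357/10 ≈ -35.700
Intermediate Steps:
w = 3 (w = -6 + 9 = 3)
F(g, s) = -3 + √(3 + s)
Y = 200
m(r) = 20/3 (m(r) = 3*(200/18)/5 = 3*(200*(1/18))/5 = (⅗)*(100/9) = 20/3)
d(F(16, 6), 307)/m(-245) = (69 - 1*307)/(20/3) = (69 - 307)*(3/20) = -238*3/20 = -357/10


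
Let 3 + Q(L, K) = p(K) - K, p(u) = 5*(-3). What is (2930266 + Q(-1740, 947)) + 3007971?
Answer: 5937272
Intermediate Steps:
p(u) = -15
Q(L, K) = -18 - K (Q(L, K) = -3 + (-15 - K) = -18 - K)
(2930266 + Q(-1740, 947)) + 3007971 = (2930266 + (-18 - 1*947)) + 3007971 = (2930266 + (-18 - 947)) + 3007971 = (2930266 - 965) + 3007971 = 2929301 + 3007971 = 5937272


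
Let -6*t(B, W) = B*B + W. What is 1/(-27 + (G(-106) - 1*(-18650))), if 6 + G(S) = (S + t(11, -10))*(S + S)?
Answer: 1/45011 ≈ 2.2217e-5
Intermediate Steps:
t(B, W) = -W/6 - B²/6 (t(B, W) = -(B*B + W)/6 = -(B² + W)/6 = -(W + B²)/6 = -W/6 - B²/6)
G(S) = -6 + 2*S*(-37/2 + S) (G(S) = -6 + (S + (-⅙*(-10) - ⅙*11²))*(S + S) = -6 + (S + (5/3 - ⅙*121))*(2*S) = -6 + (S + (5/3 - 121/6))*(2*S) = -6 + (S - 37/2)*(2*S) = -6 + (-37/2 + S)*(2*S) = -6 + 2*S*(-37/2 + S))
1/(-27 + (G(-106) - 1*(-18650))) = 1/(-27 + ((-6 - 37*(-106) + 2*(-106)²) - 1*(-18650))) = 1/(-27 + ((-6 + 3922 + 2*11236) + 18650)) = 1/(-27 + ((-6 + 3922 + 22472) + 18650)) = 1/(-27 + (26388 + 18650)) = 1/(-27 + 45038) = 1/45011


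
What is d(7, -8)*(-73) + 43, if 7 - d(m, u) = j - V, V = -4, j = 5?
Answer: 189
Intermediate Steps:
d(m, u) = -2 (d(m, u) = 7 - (5 - 1*(-4)) = 7 - (5 + 4) = 7 - 1*9 = 7 - 9 = -2)
d(7, -8)*(-73) + 43 = -2*(-73) + 43 = 146 + 43 = 189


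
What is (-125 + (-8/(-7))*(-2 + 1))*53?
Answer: -46799/7 ≈ -6685.6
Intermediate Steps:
(-125 + (-8/(-7))*(-2 + 1))*53 = (-125 - 8*(-⅐)*(-1))*53 = (-125 + (8/7)*(-1))*53 = (-125 - 8/7)*53 = -883/7*53 = -46799/7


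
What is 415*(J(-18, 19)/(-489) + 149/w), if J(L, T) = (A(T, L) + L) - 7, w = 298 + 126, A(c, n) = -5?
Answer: 11838705/69112 ≈ 171.30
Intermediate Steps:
w = 424
J(L, T) = -12 + L (J(L, T) = (-5 + L) - 7 = -12 + L)
415*(J(-18, 19)/(-489) + 149/w) = 415*((-12 - 18)/(-489) + 149/424) = 415*(-30*(-1/489) + 149*(1/424)) = 415*(10/163 + 149/424) = 415*(28527/69112) = 11838705/69112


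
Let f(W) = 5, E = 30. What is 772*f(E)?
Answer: 3860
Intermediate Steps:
772*f(E) = 772*5 = 3860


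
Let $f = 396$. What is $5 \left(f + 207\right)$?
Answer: $3015$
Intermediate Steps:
$5 \left(f + 207\right) = 5 \left(396 + 207\right) = 5 \cdot 603 = 3015$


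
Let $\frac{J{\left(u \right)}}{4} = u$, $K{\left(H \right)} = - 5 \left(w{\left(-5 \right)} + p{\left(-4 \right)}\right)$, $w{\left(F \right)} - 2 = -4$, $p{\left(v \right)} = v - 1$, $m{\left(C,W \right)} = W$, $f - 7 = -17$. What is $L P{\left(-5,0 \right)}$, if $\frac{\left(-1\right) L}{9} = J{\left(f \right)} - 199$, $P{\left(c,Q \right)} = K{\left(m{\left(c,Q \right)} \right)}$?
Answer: $75285$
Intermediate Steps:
$f = -10$ ($f = 7 - 17 = -10$)
$p{\left(v \right)} = -1 + v$
$w{\left(F \right)} = -2$ ($w{\left(F \right)} = 2 - 4 = -2$)
$K{\left(H \right)} = 35$ ($K{\left(H \right)} = - 5 \left(-2 - 5\right) = \left(-5\right) \left(-7\right) = 35$)
$J{\left(u \right)} = 4 u$
$P{\left(c,Q \right)} = 35$
$L = 2151$ ($L = - 9 \left(4 \left(-10\right) - 199\right) = - 9 \left(-40 - 199\right) = \left(-9\right) \left(-239\right) = 2151$)
$L P{\left(-5,0 \right)} = 2151 \cdot 35 = 75285$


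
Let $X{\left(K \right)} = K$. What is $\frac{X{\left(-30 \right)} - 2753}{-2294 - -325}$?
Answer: $\frac{253}{179} \approx 1.4134$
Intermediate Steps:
$\frac{X{\left(-30 \right)} - 2753}{-2294 - -325} = \frac{-30 - 2753}{-2294 - -325} = - \frac{2783}{-2294 + 325} = - \frac{2783}{-1969} = \left(-2783\right) \left(- \frac{1}{1969}\right) = \frac{253}{179}$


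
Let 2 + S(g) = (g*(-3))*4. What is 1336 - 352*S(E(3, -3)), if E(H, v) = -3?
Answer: -10632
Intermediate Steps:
S(g) = -2 - 12*g (S(g) = -2 + (g*(-3))*4 = -2 - 3*g*4 = -2 - 12*g)
1336 - 352*S(E(3, -3)) = 1336 - 352*(-2 - 12*(-3)) = 1336 - 352*(-2 + 36) = 1336 - 352*34 = 1336 - 11968 = -10632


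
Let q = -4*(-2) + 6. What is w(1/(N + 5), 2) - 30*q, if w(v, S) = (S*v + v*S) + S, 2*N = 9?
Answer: -7934/19 ≈ -417.58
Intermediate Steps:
N = 9/2 (N = (½)*9 = 9/2 ≈ 4.5000)
w(v, S) = S + 2*S*v (w(v, S) = (S*v + S*v) + S = 2*S*v + S = S + 2*S*v)
q = 14 (q = 8 + 6 = 14)
w(1/(N + 5), 2) - 30*q = 2*(1 + 2/(9/2 + 5)) - 30*14 = 2*(1 + 2/(19/2)) - 420 = 2*(1 + 2*(2/19)) - 420 = 2*(1 + 4/19) - 420 = 2*(23/19) - 420 = 46/19 - 420 = -7934/19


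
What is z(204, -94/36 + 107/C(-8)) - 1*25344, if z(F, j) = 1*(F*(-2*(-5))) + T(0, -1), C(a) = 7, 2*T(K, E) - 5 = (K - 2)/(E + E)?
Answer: -23301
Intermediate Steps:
T(K, E) = 5/2 + (-2 + K)/(4*E) (T(K, E) = 5/2 + ((K - 2)/(E + E))/2 = 5/2 + ((-2 + K)/((2*E)))/2 = 5/2 + ((-2 + K)*(1/(2*E)))/2 = 5/2 + ((-2 + K)/(2*E))/2 = 5/2 + (-2 + K)/(4*E))
z(F, j) = 3 + 10*F (z(F, j) = 1*(F*(-2*(-5))) + (¼)*(-2 + 0 + 10*(-1))/(-1) = 1*(F*10) + (¼)*(-1)*(-2 + 0 - 10) = 1*(10*F) + (¼)*(-1)*(-12) = 10*F + 3 = 3 + 10*F)
z(204, -94/36 + 107/C(-8)) - 1*25344 = (3 + 10*204) - 1*25344 = (3 + 2040) - 25344 = 2043 - 25344 = -23301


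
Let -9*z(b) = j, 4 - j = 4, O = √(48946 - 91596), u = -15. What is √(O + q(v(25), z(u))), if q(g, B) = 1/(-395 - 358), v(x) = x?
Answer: √(-753 + 2835045*I*√1706)/753 ≈ 10.162 + 10.162*I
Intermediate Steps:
O = 5*I*√1706 (O = √(-42650) = 5*I*√1706 ≈ 206.52*I)
j = 0 (j = 4 - 1*4 = 4 - 4 = 0)
z(b) = 0 (z(b) = -⅑*0 = 0)
q(g, B) = -1/753 (q(g, B) = 1/(-753) = -1/753)
√(O + q(v(25), z(u))) = √(5*I*√1706 - 1/753) = √(-1/753 + 5*I*√1706)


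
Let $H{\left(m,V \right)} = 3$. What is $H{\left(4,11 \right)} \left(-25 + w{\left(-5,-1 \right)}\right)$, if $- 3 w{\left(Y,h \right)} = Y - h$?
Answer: $-71$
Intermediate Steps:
$w{\left(Y,h \right)} = - \frac{Y}{3} + \frac{h}{3}$ ($w{\left(Y,h \right)} = - \frac{Y - h}{3} = - \frac{Y}{3} + \frac{h}{3}$)
$H{\left(4,11 \right)} \left(-25 + w{\left(-5,-1 \right)}\right) = 3 \left(-25 + \left(\left(- \frac{1}{3}\right) \left(-5\right) + \frac{1}{3} \left(-1\right)\right)\right) = 3 \left(-25 + \left(\frac{5}{3} - \frac{1}{3}\right)\right) = 3 \left(-25 + \frac{4}{3}\right) = 3 \left(- \frac{71}{3}\right) = -71$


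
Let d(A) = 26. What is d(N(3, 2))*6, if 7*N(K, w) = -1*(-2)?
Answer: 156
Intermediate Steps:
N(K, w) = 2/7 (N(K, w) = (-1*(-2))/7 = (⅐)*2 = 2/7)
d(N(3, 2))*6 = 26*6 = 156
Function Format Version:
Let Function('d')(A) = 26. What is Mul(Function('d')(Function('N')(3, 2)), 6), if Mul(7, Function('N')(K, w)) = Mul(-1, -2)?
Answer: 156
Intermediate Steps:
Function('N')(K, w) = Rational(2, 7) (Function('N')(K, w) = Mul(Rational(1, 7), Mul(-1, -2)) = Mul(Rational(1, 7), 2) = Rational(2, 7))
Mul(Function('d')(Function('N')(3, 2)), 6) = Mul(26, 6) = 156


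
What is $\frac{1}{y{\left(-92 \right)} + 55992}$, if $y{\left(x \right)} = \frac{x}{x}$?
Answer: $\frac{1}{55993} \approx 1.7859 \cdot 10^{-5}$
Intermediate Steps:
$y{\left(x \right)} = 1$
$\frac{1}{y{\left(-92 \right)} + 55992} = \frac{1}{1 + 55992} = \frac{1}{55993}$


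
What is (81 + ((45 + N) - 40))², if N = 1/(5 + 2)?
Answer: 363609/49 ≈ 7420.6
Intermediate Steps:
N = ⅐ (N = 1/7 = ⅐ ≈ 0.14286)
(81 + ((45 + N) - 40))² = (81 + ((45 + ⅐) - 40))² = (81 + (316/7 - 40))² = (81 + 36/7)² = (603/7)² = 363609/49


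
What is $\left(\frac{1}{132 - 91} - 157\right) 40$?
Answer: $- \frac{257440}{41} \approx -6279.0$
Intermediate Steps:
$\left(\frac{1}{132 - 91} - 157\right) 40 = \left(\frac{1}{41} - 157\right) 40 = \left(- \frac{6436}{41}\right) 40 = - \frac{257440}{41}$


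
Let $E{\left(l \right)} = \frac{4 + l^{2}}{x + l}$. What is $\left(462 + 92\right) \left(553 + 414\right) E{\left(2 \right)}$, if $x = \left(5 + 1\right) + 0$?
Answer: $535718$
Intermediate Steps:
$x = 6$ ($x = 6 + 0 = 6$)
$E{\left(l \right)} = \frac{4 + l^{2}}{6 + l}$
$\left(462 + 92\right) \left(553 + 414\right) E{\left(2 \right)} = \left(462 + 92\right) \left(553 + 414\right) \frac{4 + 2^{2}}{6 + 2} = 554 \cdot 967 \frac{4 + 4}{8} = 535718 \cdot \frac{1}{8} \cdot 8 = 535718 \cdot 1 = 535718$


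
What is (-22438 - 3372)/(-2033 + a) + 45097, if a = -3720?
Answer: 259468851/5753 ≈ 45102.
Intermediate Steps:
(-22438 - 3372)/(-2033 + a) + 45097 = (-22438 - 3372)/(-2033 - 3720) + 45097 = -25810/(-5753) + 45097 = -25810*(-1/5753) + 45097 = 25810/5753 + 45097 = 259468851/5753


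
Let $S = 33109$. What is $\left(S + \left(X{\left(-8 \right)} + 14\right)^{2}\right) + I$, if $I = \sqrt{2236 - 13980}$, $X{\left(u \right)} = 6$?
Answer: $33509 + 4 i \sqrt{734} \approx 33509.0 + 108.37 i$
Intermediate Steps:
$I = 4 i \sqrt{734}$ ($I = \sqrt{-11744} = 4 i \sqrt{734} \approx 108.37 i$)
$\left(S + \left(X{\left(-8 \right)} + 14\right)^{2}\right) + I = \left(33109 + \left(6 + 14\right)^{2}\right) + 4 i \sqrt{734} = \left(33109 + 20^{2}\right) + 4 i \sqrt{734} = \left(33109 + 400\right) + 4 i \sqrt{734} = 33509 + 4 i \sqrt{734}$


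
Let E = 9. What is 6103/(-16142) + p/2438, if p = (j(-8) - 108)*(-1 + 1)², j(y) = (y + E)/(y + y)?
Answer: -6103/16142 ≈ -0.37808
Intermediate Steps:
j(y) = (9 + y)/(2*y) (j(y) = (y + 9)/(y + y) = (9 + y)/((2*y)) = (9 + y)*(1/(2*y)) = (9 + y)/(2*y))
p = 0 (p = ((½)*(9 - 8)/(-8) - 108)*(-1 + 1)² = ((½)*(-⅛)*1 - 108)*0² = (-1/16 - 108)*0 = -1729/16*0 = 0)
6103/(-16142) + p/2438 = 6103/(-16142) + 0/2438 = 6103*(-1/16142) + 0*(1/2438) = -6103/16142 + 0 = -6103/16142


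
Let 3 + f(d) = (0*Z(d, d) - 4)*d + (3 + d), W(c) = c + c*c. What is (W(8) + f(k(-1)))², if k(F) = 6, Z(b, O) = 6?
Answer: 2916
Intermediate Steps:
W(c) = c + c²
f(d) = -3*d (f(d) = -3 + ((0*6 - 4)*d + (3 + d)) = -3 + ((0 - 4)*d + (3 + d)) = -3 + (-4*d + (3 + d)) = -3 + (3 - 3*d) = -3*d)
(W(8) + f(k(-1)))² = (8*(1 + 8) - 3*6)² = (8*9 - 18)² = (72 - 18)² = 54² = 2916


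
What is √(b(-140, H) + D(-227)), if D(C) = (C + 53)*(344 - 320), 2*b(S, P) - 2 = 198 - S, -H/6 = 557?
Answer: I*√4006 ≈ 63.293*I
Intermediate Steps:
H = -3342 (H = -6*557 = -3342)
b(S, P) = 100 - S/2 (b(S, P) = 1 + (198 - S)/2 = 1 + (99 - S/2) = 100 - S/2)
D(C) = 1272 + 24*C (D(C) = (53 + C)*24 = 1272 + 24*C)
√(b(-140, H) + D(-227)) = √((100 - ½*(-140)) + (1272 + 24*(-227))) = √((100 + 70) + (1272 - 5448)) = √(170 - 4176) = √(-4006) = I*√4006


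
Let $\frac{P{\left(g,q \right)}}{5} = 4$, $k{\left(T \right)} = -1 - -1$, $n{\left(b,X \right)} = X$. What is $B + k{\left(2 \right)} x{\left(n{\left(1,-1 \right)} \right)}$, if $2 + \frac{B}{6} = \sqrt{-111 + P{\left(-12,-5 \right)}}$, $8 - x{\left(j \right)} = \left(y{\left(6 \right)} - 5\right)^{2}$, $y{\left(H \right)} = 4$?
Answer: $-12 + 6 i \sqrt{91} \approx -12.0 + 57.236 i$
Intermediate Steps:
$k{\left(T \right)} = 0$ ($k{\left(T \right)} = -1 + 1 = 0$)
$P{\left(g,q \right)} = 20$ ($P{\left(g,q \right)} = 5 \cdot 4 = 20$)
$x{\left(j \right)} = 7$ ($x{\left(j \right)} = 8 - \left(4 - 5\right)^{2} = 8 - \left(-1\right)^{2} = 8 - 1 = 7$)
$B = -12 + 6 i \sqrt{91}$ ($B = -12 + 6 \sqrt{-111 + 20} = -12 + 6 \sqrt{-91} = -12 + 6 i \sqrt{91} \approx -12.0 + 57.236 i$)
$B + k{\left(2 \right)} x{\left(n{\left(1,-1 \right)} \right)} = \left(-12 + 6 i \sqrt{91}\right) + 0 \cdot 7 = \left(-12 + 6 i \sqrt{91}\right) + 0 = -12 + 6 i \sqrt{91}$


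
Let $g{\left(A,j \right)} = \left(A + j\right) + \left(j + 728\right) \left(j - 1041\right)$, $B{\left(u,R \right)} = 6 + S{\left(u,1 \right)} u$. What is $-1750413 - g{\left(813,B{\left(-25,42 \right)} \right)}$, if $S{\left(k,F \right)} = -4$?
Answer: $-971542$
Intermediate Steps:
$B{\left(u,R \right)} = 6 - 4 u$
$g{\left(A,j \right)} = A + j + \left(-1041 + j\right) \left(728 + j\right)$ ($g{\left(A,j \right)} = \left(A + j\right) + \left(728 + j\right) \left(-1041 + j\right) = \left(A + j\right) + \left(-1041 + j\right) \left(728 + j\right) = A + j + \left(-1041 + j\right) \left(728 + j\right)$)
$-1750413 - g{\left(813,B{\left(-25,42 \right)} \right)} = -1750413 - \left(-757848 + 813 + \left(6 - -100\right)^{2} - 312 \left(6 - -100\right)\right) = -1750413 - \left(-757848 + 813 + \left(6 + 100\right)^{2} - 312 \left(6 + 100\right)\right) = -1750413 - \left(-757848 + 813 + 106^{2} - 33072\right) = -1750413 - \left(-757848 + 813 + 11236 - 33072\right) = -1750413 - -778871 = -1750413 + 778871 = -971542$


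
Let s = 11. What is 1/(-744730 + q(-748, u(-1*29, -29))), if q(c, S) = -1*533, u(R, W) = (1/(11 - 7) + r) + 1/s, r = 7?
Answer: -1/745263 ≈ -1.3418e-6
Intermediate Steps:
u(R, W) = 323/44 (u(R, W) = (1/(11 - 7) + 7) + 1/11 = (1/4 + 7) + 1/11 = 29/4 + 1/11 = 323/44)
q(c, S) = -533
1/(-744730 + q(-748, u(-1*29, -29))) = 1/(-744730 - 533) = 1/(-745263) = -1/745263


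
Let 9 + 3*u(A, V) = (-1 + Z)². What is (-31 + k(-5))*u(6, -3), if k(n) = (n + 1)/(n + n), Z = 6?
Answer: -816/5 ≈ -163.20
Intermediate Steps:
u(A, V) = 16/3 (u(A, V) = -3 + (-1 + 6)²/3 = -3 + (⅓)*5² = -3 + (⅓)*25 = -3 + 25/3 = 16/3)
k(n) = (1 + n)/(2*n) (k(n) = (1 + n)/((2*n)) = (1 + n)*(1/(2*n)) = (1 + n)/(2*n))
(-31 + k(-5))*u(6, -3) = (-31 + (½)*(1 - 5)/(-5))*(16/3) = (-31 + (½)*(-⅕)*(-4))*(16/3) = (-31 + ⅖)*(16/3) = -153/5*16/3 = -816/5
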